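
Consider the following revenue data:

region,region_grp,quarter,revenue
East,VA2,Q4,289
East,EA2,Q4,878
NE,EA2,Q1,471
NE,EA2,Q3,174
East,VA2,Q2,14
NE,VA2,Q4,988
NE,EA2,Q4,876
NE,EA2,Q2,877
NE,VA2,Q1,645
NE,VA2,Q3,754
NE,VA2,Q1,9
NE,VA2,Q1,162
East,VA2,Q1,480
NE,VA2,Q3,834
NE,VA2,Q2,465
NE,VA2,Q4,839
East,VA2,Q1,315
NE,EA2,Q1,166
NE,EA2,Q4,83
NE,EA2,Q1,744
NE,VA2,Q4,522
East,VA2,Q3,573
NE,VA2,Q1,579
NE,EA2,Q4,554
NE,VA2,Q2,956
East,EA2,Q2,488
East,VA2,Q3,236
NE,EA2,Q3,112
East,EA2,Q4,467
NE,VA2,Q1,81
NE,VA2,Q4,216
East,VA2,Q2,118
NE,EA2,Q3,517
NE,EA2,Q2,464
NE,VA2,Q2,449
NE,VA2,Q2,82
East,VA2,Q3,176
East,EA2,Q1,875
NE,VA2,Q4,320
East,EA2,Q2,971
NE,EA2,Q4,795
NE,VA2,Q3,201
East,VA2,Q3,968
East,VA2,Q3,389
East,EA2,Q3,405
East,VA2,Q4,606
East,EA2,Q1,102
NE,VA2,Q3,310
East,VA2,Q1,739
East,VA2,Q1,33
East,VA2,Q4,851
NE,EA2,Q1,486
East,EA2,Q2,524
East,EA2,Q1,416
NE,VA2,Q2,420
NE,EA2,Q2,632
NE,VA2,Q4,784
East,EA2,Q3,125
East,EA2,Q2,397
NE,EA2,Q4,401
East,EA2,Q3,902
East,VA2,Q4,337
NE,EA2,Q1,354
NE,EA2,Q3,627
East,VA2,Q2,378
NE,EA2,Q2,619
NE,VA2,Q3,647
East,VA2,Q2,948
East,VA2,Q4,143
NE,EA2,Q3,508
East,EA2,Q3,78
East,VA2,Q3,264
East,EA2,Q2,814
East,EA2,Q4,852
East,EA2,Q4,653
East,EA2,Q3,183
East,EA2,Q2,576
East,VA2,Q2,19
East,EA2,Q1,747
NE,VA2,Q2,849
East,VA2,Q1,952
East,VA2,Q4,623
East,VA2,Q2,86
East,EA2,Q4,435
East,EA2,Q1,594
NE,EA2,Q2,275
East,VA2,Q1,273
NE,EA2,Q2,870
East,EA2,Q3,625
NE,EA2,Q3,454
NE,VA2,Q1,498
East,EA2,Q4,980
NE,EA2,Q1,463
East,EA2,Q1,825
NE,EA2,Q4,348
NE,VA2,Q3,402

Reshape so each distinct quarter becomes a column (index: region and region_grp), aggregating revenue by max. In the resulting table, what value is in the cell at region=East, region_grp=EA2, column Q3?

Rows with region=East, region_grp=EA2 and quarter=Q3: revenue values are 405, 125, 902, 78, 183, 625.
max(405, 125, 902, 78, 183, 625) = 902.

902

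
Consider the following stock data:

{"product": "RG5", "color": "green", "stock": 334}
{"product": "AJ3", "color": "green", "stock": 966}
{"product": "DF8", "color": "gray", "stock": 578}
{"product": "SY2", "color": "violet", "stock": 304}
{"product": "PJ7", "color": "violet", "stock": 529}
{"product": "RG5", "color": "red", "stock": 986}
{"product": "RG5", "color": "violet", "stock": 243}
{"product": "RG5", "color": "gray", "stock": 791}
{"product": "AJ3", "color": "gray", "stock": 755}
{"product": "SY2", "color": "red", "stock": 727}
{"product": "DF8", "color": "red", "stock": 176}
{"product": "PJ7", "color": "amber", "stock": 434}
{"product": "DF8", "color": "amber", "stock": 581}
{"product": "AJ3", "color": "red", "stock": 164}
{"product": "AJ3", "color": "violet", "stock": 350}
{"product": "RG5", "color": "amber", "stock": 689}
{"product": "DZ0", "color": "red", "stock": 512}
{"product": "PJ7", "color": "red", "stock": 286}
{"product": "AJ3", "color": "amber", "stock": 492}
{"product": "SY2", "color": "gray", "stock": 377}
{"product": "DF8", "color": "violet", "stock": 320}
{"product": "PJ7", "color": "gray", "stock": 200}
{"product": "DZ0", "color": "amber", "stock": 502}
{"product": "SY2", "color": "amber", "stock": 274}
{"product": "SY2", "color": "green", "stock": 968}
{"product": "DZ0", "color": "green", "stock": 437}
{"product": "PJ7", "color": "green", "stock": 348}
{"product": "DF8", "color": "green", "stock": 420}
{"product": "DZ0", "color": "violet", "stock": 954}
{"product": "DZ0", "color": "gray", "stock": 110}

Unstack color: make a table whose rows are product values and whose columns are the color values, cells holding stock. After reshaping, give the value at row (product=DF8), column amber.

581

Wide layout: rows indexed by product, columns are the 5 distinct color values (green, gray, violet, red, amber).
Cell (product=DF8, color=amber) draws from the long row where product=DF8 and color=amber, which has stock=581.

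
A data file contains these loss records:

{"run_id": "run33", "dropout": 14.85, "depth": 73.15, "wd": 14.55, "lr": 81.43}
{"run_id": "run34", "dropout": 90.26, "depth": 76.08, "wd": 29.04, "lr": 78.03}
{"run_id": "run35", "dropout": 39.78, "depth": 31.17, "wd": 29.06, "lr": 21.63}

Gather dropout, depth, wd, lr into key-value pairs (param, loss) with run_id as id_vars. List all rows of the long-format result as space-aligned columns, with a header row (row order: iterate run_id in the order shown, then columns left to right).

Each (run_id, column) pair becomes one row: 3 × 4 = 12 rows.
For example, (run33, dropout) → loss=14.85.

run_id  param    loss 
run33   dropout  14.85
run33   depth    73.15
run33   wd       14.55
run33   lr       81.43
run34   dropout  90.26
run34   depth    76.08
run34   wd       29.04
run34   lr       78.03
run35   dropout  39.78
run35   depth    31.17
run35   wd       29.06
run35   lr       21.63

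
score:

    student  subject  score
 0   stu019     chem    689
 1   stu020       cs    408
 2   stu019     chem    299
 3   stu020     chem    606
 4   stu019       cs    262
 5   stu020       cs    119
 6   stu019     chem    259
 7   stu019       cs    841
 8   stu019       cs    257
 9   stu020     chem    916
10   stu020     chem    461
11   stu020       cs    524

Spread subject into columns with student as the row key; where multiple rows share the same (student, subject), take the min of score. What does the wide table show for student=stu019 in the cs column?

257

Rows with student=stu019 and subject=cs: score values are 262, 841, 257.
min(262, 841, 257) = 257.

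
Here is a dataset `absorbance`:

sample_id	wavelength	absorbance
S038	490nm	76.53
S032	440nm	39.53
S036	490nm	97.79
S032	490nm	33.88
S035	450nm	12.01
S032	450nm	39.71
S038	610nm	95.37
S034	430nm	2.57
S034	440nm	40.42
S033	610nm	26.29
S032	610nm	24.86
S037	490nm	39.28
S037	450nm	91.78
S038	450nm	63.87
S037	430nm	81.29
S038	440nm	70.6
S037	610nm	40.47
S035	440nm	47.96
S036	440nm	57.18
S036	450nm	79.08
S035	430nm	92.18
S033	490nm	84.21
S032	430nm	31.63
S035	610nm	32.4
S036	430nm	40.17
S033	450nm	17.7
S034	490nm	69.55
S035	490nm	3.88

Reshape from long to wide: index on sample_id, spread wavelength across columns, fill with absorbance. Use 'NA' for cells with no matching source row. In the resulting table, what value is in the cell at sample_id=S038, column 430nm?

NA

No long-format row has sample_id=S038 and wavelength=430nm, so the cell is NA.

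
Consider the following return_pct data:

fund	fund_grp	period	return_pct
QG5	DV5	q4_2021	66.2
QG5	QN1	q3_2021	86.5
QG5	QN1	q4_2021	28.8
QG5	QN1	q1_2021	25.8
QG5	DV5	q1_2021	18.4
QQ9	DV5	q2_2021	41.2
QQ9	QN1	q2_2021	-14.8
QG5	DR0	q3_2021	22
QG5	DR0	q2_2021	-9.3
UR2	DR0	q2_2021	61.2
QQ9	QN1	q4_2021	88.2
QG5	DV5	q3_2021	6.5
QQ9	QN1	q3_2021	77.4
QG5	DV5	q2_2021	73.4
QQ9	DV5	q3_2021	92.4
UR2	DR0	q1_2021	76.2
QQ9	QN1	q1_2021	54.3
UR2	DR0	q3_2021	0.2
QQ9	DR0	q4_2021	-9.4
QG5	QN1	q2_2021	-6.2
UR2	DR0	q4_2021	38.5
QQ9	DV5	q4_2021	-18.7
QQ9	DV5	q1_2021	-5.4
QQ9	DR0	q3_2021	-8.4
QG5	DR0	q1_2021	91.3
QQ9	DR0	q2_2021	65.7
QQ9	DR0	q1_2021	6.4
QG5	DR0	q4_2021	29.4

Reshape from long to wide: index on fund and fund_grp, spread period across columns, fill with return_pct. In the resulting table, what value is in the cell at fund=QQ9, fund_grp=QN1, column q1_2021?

Wide layout: rows indexed by fund and fund_grp, columns are the 4 distinct period values (q4_2021, q3_2021, q1_2021, q2_2021).
Cell (fund=QQ9, fund_grp=QN1, period=q1_2021) draws from the long row where fund=QQ9, fund_grp=QN1 and period=q1_2021, which has return_pct=54.3.

54.3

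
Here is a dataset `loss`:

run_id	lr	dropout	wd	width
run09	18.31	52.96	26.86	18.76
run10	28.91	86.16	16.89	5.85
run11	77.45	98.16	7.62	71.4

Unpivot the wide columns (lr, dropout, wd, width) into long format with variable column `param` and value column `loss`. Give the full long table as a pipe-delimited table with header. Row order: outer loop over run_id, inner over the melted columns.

Each (run_id, column) pair becomes one row: 3 × 4 = 12 rows.
For example, (run09, lr) → loss=18.31.

| run_id | param | loss |
| run09 | lr | 18.31 |
| run09 | dropout | 52.96 |
| run09 | wd | 26.86 |
| run09 | width | 18.76 |
| run10 | lr | 28.91 |
| run10 | dropout | 86.16 |
| run10 | wd | 16.89 |
| run10 | width | 5.85 |
| run11 | lr | 77.45 |
| run11 | dropout | 98.16 |
| run11 | wd | 7.62 |
| run11 | width | 71.4 |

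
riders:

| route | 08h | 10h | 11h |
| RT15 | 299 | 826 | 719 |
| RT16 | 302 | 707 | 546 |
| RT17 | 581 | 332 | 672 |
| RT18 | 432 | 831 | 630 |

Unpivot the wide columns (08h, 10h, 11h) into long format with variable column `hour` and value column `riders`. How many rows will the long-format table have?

4 route values × 3 melted columns = 12 rows.

12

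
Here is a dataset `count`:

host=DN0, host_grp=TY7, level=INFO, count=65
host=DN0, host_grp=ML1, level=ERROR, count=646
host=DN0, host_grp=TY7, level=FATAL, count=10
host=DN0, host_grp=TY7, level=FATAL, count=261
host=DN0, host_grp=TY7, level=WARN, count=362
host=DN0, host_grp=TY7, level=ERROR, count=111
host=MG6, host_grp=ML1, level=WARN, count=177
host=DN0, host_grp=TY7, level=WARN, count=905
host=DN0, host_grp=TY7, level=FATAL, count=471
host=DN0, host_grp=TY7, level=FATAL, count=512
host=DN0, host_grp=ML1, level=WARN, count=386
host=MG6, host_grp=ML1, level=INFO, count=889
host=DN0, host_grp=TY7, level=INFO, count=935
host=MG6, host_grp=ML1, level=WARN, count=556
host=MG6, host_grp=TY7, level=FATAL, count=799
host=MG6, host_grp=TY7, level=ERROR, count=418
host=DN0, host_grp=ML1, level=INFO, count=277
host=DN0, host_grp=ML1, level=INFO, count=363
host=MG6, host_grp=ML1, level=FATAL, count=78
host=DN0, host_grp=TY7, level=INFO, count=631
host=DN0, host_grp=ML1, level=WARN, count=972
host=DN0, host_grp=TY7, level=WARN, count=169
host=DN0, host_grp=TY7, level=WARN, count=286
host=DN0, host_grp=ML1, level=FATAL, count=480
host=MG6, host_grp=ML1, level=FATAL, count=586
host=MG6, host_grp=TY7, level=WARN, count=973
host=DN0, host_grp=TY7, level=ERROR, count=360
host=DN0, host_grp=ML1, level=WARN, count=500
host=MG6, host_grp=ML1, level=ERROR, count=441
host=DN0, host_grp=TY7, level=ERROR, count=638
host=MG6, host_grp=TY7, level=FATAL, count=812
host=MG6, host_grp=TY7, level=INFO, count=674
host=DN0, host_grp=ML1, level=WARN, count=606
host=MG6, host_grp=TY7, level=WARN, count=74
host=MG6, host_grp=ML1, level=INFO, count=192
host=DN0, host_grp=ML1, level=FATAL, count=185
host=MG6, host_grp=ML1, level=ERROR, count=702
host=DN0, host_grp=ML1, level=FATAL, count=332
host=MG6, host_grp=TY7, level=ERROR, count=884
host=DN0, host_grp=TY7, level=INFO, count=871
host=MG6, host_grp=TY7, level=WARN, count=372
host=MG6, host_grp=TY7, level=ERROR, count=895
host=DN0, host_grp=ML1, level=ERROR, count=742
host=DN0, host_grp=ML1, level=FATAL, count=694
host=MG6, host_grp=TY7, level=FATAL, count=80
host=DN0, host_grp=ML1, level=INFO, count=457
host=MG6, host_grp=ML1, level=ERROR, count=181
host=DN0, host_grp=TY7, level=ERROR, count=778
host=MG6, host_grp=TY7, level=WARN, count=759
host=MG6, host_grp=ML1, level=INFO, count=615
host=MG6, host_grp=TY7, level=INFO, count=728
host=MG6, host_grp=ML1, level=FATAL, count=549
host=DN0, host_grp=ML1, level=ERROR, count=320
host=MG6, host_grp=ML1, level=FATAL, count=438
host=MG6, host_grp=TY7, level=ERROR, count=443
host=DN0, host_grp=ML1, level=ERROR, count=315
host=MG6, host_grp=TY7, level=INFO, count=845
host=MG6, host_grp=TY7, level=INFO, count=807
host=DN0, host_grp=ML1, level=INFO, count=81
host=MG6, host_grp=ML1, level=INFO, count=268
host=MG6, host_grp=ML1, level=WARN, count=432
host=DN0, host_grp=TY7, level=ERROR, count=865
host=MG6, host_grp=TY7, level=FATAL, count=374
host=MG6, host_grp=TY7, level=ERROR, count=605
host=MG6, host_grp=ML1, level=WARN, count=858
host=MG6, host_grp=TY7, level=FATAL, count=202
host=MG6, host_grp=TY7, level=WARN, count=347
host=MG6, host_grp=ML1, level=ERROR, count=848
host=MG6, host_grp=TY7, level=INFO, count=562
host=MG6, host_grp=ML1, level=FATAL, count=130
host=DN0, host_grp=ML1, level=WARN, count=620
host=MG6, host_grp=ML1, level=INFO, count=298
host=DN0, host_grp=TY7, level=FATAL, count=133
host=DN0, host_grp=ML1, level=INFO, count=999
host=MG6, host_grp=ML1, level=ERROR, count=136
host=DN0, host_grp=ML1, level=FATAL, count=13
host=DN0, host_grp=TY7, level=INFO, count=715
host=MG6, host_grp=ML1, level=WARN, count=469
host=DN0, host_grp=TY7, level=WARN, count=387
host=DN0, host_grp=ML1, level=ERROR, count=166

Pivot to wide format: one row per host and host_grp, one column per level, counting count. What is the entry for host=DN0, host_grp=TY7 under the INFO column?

Rows with host=DN0, host_grp=TY7 and level=INFO: count values are 65, 935, 631, 871, 715.
5 rows match — count = 5.

5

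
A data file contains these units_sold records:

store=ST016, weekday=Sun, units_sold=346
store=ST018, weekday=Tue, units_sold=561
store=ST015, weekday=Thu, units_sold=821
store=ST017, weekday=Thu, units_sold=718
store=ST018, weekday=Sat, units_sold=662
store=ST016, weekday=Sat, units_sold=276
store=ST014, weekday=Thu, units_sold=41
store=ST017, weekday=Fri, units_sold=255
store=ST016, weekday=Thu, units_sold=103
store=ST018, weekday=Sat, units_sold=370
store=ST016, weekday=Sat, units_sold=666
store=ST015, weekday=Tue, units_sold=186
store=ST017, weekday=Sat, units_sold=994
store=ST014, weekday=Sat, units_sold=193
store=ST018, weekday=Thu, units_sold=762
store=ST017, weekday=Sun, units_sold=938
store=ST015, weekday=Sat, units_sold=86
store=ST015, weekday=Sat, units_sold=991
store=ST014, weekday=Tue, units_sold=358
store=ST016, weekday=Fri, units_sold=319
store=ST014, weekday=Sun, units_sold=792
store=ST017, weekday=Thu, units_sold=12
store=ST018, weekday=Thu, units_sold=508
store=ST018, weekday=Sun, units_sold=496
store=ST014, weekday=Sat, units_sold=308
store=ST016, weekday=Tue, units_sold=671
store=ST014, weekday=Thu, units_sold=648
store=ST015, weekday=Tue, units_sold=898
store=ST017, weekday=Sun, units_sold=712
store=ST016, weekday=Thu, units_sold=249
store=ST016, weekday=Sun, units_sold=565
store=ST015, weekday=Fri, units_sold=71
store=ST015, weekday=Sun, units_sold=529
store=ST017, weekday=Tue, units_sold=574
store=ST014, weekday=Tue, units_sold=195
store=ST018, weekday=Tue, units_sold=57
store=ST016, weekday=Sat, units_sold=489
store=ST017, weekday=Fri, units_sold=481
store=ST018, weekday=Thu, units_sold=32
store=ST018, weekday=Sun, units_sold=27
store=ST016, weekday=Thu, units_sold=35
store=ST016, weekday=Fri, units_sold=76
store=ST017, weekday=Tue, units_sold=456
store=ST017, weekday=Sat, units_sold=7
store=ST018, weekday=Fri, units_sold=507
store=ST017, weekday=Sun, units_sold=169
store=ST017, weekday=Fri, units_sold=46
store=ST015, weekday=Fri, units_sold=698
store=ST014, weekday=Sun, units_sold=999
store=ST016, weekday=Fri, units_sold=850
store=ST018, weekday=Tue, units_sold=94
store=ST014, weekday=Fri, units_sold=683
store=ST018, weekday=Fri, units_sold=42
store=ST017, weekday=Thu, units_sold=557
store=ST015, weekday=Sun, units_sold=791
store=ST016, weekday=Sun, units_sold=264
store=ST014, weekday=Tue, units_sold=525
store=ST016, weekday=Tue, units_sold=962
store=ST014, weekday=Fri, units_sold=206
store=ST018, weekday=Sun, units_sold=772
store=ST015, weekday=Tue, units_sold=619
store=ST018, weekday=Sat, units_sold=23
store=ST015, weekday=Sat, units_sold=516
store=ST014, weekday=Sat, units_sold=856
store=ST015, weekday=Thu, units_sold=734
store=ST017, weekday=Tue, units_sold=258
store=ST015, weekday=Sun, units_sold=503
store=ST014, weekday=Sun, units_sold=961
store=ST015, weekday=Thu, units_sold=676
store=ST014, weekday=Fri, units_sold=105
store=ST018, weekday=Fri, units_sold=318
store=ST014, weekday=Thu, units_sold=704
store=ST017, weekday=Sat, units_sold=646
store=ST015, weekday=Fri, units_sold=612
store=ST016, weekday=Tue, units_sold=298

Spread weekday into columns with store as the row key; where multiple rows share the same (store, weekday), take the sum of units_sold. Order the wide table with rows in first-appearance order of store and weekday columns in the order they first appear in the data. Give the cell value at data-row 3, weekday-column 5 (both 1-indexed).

1381

With rows in first-appearance order of store, row 3 is store=ST015. weekday columns in first-appearance order: Sun, Tue, Thu, Sat, Fri; column 5 is Fri.
Long rows with store=ST015, weekday=Fri: 71 + 698 + 612 = 1381.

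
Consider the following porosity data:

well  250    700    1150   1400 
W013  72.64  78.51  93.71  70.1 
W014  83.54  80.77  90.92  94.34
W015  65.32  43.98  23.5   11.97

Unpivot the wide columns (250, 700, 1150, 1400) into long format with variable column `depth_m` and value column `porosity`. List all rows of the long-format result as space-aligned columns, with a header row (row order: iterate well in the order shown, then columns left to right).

well  depth_m  porosity
W013  250      72.64   
W013  700      78.51   
W013  1150     93.71   
W013  1400     70.1    
W014  250      83.54   
W014  700      80.77   
W014  1150     90.92   
W014  1400     94.34   
W015  250      65.32   
W015  700      43.98   
W015  1150     23.5    
W015  1400     11.97   

Each (well, column) pair becomes one row: 3 × 4 = 12 rows.
For example, (W013, 250) → porosity=72.64.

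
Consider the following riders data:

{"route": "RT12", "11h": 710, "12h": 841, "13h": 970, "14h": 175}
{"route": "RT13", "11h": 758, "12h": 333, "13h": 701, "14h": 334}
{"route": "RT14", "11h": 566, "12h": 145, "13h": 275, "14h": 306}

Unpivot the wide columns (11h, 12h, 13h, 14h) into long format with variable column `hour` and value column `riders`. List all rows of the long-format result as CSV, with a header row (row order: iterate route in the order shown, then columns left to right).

Each (route, column) pair becomes one row: 3 × 4 = 12 rows.
For example, (RT12, 11h) → riders=710.

route,hour,riders
RT12,11h,710
RT12,12h,841
RT12,13h,970
RT12,14h,175
RT13,11h,758
RT13,12h,333
RT13,13h,701
RT13,14h,334
RT14,11h,566
RT14,12h,145
RT14,13h,275
RT14,14h,306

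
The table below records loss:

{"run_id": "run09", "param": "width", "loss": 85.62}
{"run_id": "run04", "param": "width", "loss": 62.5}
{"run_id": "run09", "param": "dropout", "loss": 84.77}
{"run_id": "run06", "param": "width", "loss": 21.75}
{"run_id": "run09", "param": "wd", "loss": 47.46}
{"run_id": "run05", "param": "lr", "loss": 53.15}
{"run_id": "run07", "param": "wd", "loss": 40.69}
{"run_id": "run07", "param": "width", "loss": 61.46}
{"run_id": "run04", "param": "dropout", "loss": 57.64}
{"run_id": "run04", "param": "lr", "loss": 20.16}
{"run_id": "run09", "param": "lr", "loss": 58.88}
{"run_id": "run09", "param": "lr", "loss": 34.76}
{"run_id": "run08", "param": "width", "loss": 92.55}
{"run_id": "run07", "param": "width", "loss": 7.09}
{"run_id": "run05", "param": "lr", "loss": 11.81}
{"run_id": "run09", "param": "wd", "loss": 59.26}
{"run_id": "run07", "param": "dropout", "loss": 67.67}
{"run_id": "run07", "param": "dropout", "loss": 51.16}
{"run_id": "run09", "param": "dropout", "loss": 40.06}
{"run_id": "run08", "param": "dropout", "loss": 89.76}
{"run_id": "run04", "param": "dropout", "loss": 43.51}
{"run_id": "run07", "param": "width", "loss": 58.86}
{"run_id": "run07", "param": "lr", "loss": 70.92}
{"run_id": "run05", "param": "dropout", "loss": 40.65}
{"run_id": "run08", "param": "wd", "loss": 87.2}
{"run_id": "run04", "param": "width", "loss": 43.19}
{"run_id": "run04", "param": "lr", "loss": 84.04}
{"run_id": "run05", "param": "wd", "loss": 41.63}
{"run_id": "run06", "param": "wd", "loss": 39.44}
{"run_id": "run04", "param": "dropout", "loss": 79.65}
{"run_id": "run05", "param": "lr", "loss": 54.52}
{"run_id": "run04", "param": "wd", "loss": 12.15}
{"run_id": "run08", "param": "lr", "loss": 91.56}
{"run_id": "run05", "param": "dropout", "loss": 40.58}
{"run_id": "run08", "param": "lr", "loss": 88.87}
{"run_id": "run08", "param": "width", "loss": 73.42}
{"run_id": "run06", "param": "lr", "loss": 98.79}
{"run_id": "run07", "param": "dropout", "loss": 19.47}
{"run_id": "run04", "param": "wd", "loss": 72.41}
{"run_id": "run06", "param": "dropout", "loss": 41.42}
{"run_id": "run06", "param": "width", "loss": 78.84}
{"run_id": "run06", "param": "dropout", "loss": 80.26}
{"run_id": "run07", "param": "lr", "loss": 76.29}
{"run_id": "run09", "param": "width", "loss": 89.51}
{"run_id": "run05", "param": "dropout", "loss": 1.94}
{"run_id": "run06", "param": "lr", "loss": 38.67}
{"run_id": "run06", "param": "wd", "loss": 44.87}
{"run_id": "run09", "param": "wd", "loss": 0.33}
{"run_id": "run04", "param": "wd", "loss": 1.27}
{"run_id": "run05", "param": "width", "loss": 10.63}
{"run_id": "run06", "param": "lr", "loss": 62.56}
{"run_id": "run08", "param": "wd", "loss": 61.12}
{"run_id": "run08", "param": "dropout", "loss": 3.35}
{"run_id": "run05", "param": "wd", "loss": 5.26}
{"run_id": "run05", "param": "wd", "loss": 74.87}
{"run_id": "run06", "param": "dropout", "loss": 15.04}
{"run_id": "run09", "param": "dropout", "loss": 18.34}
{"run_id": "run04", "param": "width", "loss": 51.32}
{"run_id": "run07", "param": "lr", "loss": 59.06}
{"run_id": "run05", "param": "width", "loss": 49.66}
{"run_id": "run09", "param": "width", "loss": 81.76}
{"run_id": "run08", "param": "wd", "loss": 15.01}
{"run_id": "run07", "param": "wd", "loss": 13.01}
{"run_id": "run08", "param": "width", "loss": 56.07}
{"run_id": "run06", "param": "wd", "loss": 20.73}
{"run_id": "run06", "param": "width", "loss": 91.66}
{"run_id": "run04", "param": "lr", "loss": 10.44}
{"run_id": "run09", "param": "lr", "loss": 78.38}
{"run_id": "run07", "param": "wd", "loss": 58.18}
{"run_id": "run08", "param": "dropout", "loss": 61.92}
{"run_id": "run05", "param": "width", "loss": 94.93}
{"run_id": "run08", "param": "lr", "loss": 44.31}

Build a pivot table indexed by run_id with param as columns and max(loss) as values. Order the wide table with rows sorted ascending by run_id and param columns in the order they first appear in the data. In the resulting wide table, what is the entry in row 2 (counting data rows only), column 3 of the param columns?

74.87

With rows sorted ascending by run_id, row 2 is run_id=run05. param columns in first-appearance order: width, dropout, wd, lr; column 3 is wd.
Long rows with run_id=run05, param=wd: max(41.63, 5.26, 74.87) = 74.87.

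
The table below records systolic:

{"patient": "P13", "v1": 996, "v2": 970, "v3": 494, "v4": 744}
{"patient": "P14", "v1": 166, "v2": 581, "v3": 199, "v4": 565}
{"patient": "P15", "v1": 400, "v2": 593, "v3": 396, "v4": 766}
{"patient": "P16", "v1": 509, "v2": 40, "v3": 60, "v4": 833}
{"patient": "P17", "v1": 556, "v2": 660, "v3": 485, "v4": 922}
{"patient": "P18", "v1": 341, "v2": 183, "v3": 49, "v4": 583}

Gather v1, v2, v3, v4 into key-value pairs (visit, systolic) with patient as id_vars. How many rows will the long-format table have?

24

6 patient values × 4 melted columns = 24 rows.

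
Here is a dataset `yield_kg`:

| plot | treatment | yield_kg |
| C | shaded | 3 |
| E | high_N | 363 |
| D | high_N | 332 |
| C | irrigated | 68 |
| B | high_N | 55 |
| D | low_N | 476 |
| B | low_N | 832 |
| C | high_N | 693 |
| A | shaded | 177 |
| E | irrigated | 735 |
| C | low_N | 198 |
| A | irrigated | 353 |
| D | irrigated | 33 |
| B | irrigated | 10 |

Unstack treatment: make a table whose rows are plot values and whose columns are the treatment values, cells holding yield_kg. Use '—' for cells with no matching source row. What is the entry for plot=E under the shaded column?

No long-format row has plot=E and treatment=shaded, so the cell is —.

—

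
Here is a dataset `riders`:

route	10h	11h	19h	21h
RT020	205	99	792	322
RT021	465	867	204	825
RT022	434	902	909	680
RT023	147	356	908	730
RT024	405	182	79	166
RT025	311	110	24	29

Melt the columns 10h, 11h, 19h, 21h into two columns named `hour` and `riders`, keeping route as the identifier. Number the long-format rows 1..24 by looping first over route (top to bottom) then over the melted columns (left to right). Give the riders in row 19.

79

24 rows total (6 × 4). Row 19: index ⌊(19-1)/4⌋ = 4 into route → RT024; (19-1) mod 4 = 2 into the melted columns → 19h.
So row 19 is (RT024, 19h, 79); riders = 79.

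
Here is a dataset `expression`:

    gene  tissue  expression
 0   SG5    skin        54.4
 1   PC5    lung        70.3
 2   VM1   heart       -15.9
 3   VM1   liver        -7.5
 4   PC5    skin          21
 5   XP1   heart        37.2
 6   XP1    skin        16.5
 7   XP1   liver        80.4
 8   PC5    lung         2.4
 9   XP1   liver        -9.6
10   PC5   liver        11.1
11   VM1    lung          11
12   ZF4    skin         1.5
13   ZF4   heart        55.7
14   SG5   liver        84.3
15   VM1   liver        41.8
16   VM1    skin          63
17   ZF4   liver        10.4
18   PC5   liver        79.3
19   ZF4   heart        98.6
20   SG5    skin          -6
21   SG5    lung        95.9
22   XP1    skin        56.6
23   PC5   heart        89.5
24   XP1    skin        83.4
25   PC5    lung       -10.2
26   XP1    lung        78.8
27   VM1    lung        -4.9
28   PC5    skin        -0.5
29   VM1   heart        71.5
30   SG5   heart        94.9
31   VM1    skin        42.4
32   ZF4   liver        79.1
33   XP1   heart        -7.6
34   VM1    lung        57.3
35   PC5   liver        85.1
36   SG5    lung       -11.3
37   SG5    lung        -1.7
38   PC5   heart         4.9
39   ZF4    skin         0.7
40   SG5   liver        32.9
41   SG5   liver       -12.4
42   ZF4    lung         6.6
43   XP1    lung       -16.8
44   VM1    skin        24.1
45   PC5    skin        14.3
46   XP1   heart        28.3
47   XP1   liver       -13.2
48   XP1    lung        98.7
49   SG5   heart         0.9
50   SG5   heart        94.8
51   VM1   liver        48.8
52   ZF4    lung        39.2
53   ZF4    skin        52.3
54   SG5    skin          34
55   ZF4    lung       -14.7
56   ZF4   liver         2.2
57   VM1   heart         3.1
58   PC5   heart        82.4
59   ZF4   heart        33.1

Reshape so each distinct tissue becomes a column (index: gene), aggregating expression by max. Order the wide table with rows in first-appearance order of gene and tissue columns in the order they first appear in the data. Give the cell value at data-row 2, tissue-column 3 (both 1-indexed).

89.5

With rows in first-appearance order of gene, row 2 is gene=PC5. tissue columns in first-appearance order: skin, lung, heart, liver; column 3 is heart.
Long rows with gene=PC5, tissue=heart: max(89.5, 4.9, 82.4) = 89.5.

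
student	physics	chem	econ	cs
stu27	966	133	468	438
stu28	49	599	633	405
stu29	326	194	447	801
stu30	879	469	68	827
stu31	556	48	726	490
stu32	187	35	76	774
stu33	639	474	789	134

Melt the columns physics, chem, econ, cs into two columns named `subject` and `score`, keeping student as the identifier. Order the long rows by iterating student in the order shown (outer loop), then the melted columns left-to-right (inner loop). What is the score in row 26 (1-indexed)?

474

28 rows total (7 × 4). Row 26: index ⌊(26-1)/4⌋ = 6 into student → stu33; (26-1) mod 4 = 1 into the melted columns → chem.
So row 26 is (stu33, chem, 474); score = 474.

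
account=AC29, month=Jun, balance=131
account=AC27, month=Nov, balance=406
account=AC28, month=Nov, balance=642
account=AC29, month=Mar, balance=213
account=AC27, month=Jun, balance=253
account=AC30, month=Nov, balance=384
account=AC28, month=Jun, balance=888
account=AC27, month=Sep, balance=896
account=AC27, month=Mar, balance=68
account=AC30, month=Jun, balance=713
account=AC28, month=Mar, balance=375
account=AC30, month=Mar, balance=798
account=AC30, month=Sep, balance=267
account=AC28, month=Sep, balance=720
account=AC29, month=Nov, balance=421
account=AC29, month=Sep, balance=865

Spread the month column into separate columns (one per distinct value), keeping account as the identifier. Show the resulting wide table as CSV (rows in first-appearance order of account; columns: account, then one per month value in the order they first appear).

account,Jun,Nov,Mar,Sep
AC29,131,421,213,865
AC27,253,406,68,896
AC28,888,642,375,720
AC30,713,384,798,267

Columns: account plus the 4 distinct month values (Jun, Nov, Mar, Sep).
For example, row AC29 column Jun takes balance=131 from the long row (AC29, Jun).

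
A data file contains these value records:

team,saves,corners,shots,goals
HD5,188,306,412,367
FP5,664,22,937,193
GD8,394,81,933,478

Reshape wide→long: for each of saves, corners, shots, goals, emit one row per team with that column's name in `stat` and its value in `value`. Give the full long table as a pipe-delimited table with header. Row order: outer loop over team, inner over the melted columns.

| team | stat | value |
| HD5 | saves | 188 |
| HD5 | corners | 306 |
| HD5 | shots | 412 |
| HD5 | goals | 367 |
| FP5 | saves | 664 |
| FP5 | corners | 22 |
| FP5 | shots | 937 |
| FP5 | goals | 193 |
| GD8 | saves | 394 |
| GD8 | corners | 81 |
| GD8 | shots | 933 |
| GD8 | goals | 478 |

Each (team, column) pair becomes one row: 3 × 4 = 12 rows.
For example, (HD5, saves) → value=188.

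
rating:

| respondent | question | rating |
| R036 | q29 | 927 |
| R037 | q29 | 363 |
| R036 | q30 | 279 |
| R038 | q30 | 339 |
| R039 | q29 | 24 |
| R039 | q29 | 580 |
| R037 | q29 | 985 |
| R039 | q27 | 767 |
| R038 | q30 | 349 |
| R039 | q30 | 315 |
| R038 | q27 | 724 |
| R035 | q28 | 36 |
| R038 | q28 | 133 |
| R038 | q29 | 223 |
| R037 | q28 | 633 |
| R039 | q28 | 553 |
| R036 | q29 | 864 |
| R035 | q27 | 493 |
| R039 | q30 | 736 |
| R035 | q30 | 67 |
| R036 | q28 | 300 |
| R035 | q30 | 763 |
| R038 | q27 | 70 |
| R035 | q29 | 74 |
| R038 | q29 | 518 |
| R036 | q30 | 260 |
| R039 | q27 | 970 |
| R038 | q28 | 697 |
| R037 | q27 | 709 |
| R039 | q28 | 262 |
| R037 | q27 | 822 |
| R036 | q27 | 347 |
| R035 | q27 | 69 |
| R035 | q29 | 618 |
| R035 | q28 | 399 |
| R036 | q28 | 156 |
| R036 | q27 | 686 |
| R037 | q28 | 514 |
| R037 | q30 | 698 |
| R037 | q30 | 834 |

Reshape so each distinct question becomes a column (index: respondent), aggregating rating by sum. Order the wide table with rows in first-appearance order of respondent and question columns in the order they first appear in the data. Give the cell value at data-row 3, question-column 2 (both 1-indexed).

With rows in first-appearance order of respondent, row 3 is respondent=R038. question columns in first-appearance order: q29, q30, q27, q28; column 2 is q30.
Long rows with respondent=R038, question=q30: 339 + 349 = 688.

688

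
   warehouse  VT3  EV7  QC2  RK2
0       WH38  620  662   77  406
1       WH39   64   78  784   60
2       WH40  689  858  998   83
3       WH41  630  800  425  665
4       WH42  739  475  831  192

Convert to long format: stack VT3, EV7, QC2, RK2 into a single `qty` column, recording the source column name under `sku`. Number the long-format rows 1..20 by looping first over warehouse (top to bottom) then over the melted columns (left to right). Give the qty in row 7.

20 rows total (5 × 4). Row 7: index ⌊(7-1)/4⌋ = 1 into warehouse → WH39; (7-1) mod 4 = 2 into the melted columns → QC2.
So row 7 is (WH39, QC2, 784); qty = 784.

784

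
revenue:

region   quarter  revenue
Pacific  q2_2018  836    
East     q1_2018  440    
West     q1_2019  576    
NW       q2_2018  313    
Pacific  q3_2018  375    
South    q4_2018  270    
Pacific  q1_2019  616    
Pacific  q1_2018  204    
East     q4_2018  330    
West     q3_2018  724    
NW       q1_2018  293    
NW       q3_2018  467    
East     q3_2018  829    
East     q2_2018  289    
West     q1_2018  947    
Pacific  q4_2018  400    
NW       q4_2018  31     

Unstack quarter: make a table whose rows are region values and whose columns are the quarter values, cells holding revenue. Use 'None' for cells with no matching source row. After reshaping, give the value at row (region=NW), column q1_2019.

No long-format row has region=NW and quarter=q1_2019, so the cell is None.

None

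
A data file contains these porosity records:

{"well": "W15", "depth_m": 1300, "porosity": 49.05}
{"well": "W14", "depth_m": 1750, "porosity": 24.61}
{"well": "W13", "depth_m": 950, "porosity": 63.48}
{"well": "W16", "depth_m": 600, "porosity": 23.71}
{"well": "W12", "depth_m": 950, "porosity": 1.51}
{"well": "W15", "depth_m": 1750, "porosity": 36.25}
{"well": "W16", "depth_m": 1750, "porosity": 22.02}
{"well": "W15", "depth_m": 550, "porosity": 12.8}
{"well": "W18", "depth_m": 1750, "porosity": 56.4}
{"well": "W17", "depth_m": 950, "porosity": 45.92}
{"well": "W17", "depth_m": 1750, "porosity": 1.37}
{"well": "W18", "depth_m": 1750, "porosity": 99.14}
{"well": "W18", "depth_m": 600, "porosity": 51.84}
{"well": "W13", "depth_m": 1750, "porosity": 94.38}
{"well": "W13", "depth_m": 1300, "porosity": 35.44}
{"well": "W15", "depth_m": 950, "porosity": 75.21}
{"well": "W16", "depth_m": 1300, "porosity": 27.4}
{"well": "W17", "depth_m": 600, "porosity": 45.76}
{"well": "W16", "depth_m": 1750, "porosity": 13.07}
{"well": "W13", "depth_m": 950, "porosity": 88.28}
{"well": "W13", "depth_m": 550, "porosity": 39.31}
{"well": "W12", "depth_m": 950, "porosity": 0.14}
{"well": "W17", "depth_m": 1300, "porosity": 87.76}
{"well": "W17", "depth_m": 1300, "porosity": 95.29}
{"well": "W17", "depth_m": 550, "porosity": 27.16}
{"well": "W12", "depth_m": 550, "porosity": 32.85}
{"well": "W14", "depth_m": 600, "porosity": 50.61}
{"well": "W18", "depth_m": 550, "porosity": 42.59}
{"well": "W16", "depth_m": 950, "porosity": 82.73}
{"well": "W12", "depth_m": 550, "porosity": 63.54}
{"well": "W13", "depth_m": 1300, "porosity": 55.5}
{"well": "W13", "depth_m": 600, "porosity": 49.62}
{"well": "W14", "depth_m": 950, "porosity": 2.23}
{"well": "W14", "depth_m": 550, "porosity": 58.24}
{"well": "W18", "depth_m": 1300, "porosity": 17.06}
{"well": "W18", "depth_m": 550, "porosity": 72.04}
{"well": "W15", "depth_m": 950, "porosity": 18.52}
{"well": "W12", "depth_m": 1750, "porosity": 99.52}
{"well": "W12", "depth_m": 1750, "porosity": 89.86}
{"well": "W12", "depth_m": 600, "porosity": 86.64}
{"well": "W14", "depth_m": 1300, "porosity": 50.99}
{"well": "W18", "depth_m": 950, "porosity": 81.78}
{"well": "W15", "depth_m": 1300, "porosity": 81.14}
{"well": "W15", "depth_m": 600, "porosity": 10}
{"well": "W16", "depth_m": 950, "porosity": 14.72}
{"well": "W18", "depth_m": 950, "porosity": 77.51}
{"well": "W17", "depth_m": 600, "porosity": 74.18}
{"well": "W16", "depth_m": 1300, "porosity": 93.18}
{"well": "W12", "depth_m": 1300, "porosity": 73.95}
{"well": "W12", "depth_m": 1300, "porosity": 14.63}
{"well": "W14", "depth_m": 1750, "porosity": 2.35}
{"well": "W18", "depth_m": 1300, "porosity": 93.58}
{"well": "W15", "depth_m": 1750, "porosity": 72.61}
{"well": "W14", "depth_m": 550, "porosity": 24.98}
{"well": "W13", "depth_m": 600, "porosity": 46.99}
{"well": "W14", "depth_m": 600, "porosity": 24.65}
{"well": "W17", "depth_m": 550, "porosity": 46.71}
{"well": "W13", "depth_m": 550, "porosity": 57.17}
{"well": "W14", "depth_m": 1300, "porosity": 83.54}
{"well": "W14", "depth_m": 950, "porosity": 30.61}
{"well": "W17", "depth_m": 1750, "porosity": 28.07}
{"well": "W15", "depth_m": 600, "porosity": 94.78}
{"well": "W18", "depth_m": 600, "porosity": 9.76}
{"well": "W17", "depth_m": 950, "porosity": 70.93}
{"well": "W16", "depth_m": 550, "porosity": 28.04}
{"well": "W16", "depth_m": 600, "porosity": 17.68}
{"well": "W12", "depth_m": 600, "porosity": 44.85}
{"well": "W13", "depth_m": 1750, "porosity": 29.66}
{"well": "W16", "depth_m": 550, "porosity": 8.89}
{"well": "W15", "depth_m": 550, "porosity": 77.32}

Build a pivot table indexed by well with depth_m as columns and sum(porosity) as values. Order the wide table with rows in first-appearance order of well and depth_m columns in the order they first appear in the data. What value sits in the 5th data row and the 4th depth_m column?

131.49

With rows in first-appearance order of well, row 5 is well=W12. depth_m columns in first-appearance order: 1300, 1750, 950, 600, 550; column 4 is 600.
Long rows with well=W12, depth_m=600: 86.64 + 44.85 = 131.49.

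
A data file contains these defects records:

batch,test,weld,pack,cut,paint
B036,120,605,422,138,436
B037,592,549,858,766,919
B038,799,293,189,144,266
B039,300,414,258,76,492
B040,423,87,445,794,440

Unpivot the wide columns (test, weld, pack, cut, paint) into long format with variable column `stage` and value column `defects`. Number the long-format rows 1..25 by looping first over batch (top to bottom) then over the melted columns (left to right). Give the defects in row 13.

189

25 rows total (5 × 5). Row 13: index ⌊(13-1)/5⌋ = 2 into batch → B038; (13-1) mod 5 = 2 into the melted columns → pack.
So row 13 is (B038, pack, 189); defects = 189.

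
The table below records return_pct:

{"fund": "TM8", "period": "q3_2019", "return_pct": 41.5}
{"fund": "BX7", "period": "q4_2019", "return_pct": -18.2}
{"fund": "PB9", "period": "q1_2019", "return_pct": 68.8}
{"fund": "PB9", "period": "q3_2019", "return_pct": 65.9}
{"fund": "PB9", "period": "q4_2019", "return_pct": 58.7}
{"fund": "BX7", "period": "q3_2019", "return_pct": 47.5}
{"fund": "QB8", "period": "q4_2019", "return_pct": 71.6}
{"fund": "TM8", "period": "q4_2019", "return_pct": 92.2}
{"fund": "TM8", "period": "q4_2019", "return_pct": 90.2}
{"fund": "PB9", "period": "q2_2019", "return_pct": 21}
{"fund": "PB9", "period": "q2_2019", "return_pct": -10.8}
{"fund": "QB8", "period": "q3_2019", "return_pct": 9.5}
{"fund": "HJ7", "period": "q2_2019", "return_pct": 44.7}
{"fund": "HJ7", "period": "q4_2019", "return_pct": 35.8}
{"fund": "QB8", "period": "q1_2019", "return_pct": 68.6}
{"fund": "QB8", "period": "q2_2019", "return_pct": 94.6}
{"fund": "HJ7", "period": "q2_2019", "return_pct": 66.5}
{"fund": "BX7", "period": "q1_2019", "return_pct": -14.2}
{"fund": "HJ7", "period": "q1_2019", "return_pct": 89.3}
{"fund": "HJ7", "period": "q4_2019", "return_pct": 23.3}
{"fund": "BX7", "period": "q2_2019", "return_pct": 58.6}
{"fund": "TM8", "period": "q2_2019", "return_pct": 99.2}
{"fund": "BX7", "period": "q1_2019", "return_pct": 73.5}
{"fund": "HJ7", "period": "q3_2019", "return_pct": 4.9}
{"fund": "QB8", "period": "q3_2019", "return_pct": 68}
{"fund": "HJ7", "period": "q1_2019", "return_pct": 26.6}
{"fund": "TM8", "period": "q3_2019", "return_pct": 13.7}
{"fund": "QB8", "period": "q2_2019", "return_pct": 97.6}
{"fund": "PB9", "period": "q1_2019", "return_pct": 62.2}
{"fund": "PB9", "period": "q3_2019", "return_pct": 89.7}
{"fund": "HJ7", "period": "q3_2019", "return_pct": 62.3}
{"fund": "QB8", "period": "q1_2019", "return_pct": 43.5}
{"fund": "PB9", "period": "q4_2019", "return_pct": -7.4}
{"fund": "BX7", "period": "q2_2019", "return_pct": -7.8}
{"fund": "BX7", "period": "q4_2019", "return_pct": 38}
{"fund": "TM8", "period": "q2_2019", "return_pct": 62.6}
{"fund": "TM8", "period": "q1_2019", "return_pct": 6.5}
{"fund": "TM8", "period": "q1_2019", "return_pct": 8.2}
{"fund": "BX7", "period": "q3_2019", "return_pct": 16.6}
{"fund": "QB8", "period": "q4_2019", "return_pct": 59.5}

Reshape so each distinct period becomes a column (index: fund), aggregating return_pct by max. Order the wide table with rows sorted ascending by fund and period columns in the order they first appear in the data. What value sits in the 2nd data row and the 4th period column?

With rows sorted ascending by fund, row 2 is fund=HJ7. period columns in first-appearance order: q3_2019, q4_2019, q1_2019, q2_2019; column 4 is q2_2019.
Long rows with fund=HJ7, period=q2_2019: max(44.7, 66.5) = 66.5.

66.5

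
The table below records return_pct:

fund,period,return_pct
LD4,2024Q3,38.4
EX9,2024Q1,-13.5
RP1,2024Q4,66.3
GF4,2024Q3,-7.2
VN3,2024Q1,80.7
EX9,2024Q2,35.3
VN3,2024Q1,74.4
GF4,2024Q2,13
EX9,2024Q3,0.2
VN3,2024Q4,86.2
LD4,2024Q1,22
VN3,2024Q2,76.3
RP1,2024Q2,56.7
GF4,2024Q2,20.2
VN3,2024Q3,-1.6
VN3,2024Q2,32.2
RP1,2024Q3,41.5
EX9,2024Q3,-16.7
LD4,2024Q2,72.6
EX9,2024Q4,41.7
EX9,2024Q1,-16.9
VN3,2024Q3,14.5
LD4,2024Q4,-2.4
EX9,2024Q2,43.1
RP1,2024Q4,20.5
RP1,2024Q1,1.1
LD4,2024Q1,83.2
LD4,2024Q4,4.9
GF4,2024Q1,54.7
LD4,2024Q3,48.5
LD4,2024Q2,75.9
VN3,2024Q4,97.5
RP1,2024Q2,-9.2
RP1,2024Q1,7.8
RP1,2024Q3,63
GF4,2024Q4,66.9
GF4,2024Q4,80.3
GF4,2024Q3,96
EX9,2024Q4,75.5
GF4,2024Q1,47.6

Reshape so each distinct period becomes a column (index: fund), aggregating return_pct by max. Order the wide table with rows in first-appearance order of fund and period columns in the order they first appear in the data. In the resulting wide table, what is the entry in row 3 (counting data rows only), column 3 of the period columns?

66.3

With rows in first-appearance order of fund, row 3 is fund=RP1. period columns in first-appearance order: 2024Q3, 2024Q1, 2024Q4, 2024Q2; column 3 is 2024Q4.
Long rows with fund=RP1, period=2024Q4: max(66.3, 20.5) = 66.3.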